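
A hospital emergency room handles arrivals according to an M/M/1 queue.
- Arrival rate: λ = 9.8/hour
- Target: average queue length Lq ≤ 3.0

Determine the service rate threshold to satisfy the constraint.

For M/M/1: Lq = λ²/(μ(μ-λ))
Need Lq ≤ 3.0, i.e. μ(μ-λ) ≥ λ²/3.0
μ² - 9.8μ - 96.04/3.0 ≥ 0  →  μ² - 9.8μ - 32.01333 ≥ 0
Quadratic formula (positive root): μ = [λ + √(λ² + 4×32.01333)]/2
Discriminant: 96.04 + 4×32.01333 = 224.0933, √224.0933 = 14.9697
μ ≥ (9.8 + 14.9697)/2 = 12.3849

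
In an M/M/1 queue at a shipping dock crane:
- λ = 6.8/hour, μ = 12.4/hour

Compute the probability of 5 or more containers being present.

ρ = λ/μ = 6.8/12.4 = 0.548387
P(N ≥ n) = ρⁿ
P(N ≥ 5) = 0.548387^5
P(N ≥ 5) = 0.04959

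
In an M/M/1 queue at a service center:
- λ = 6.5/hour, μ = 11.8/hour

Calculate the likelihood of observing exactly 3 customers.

ρ = λ/μ = 6.5/11.8 = 0.55085
P(n) = (1-ρ)ρⁿ
P(3) = (1-0.55085) × 0.55085^3
P(3) = 0.449150 × 0.167148
P(3) = 0.07507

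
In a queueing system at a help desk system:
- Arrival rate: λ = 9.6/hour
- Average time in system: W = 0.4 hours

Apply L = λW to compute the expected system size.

Little's Law: L = λW
L = 9.6 × 0.4 = 3.8400 tickets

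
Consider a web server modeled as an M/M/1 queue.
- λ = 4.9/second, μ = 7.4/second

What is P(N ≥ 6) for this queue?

ρ = λ/μ = 4.9/7.4 = 0.66216
P(N ≥ n) = ρⁿ
P(N ≥ 6) = 0.66216^6
P(N ≥ 6) = 0.08429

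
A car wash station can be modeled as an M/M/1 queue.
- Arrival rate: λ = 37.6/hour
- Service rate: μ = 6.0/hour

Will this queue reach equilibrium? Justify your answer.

Stability requires ρ = λ/(cμ) < 1
ρ = 37.6/(1 × 6.0) = 37.6/6.00 = 6.2667
Since 6.2667 ≥ 1, the system is UNSTABLE.
Queue grows without bound. Need μ > λ = 37.6.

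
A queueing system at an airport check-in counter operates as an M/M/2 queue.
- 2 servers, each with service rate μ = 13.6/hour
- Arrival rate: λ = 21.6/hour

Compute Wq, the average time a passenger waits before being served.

Traffic intensity: ρ = λ/(cμ) = 21.6/(2×13.6) = 0.7941
Since ρ = 0.7941 < 1, system is stable.
Offered load a = λ/μ = cρ = 21.6/13.6 = 1.5882
P₀ = [ Σₙ₌₀^1 aⁿ/n! + a^2/(2!(1-ρ)) ]⁻¹
Σ = a^0/0! + a^1/1! = 1.0000 + 1.5882 = 2.5882
a^2/(2!(1-ρ)) = 2.5225/(2 × 0.20588) = 6.1261
P₀ = 1/(2.5882 + 6.1261) = 0.1148
Lq = P₀·a^2·ρ / (2!(1-ρ)²) = 0.114754 × 2.52249 × 0.794118 / (2 × 0.0423875) = 2.7115
Wq = Lq/λ = 2.7115/21.6 = 0.1255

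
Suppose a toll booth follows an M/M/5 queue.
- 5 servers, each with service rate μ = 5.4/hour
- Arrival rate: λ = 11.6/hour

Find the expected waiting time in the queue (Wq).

Traffic intensity: ρ = λ/(cμ) = 11.6/(5×5.4) = 0.4296
Since ρ = 0.4296 < 1, system is stable.
Offered load a = λ/μ = cρ = 11.6/5.4 = 2.1481
P₀ = [ Σₙ₌₀^4 aⁿ/n! + a^5/(5!(1-ρ)) ]⁻¹
Σ = a^0/0! + a^1/1! + a^2/2! + a^3/3! + a^4/4! = 1.00000 + 2.14815 + 2.30727 + 1.65212 + 0.887249 = 7.9948
a^5/(5!(1-ρ)) = 45.7426/(120 × 0.5704) = 0.6683
P₀ = 1/(7.9948 + 0.6683) = 0.1154
Lq = P₀·a^5·ρ / (5!(1-ρ)²) = 0.11543 × 45.7426 × 0.42963 / (120 × 0.32532) = 0.05811
Wq = Lq/λ = 0.05811/11.6 = 0.005009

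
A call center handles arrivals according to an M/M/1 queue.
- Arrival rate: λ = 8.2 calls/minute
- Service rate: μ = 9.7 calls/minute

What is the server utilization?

Server utilization: ρ = λ/μ
ρ = 8.2/9.7 = 0.8454
The server is busy 84.54% of the time.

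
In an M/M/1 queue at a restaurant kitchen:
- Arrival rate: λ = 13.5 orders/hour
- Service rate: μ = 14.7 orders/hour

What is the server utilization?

Server utilization: ρ = λ/μ
ρ = 13.5/14.7 = 0.9184
The server is busy 91.84% of the time.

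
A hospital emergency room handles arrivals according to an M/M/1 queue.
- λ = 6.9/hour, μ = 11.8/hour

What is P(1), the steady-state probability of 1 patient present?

ρ = λ/μ = 6.9/11.8 = 0.5847
P(n) = (1-ρ)ρⁿ
P(1) = (1-0.5847) × 0.5847^1
P(1) = 0.4153 × 0.5847
P(1) = 0.2428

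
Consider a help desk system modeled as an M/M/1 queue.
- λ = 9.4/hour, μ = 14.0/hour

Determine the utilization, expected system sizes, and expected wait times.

Step 1: ρ = λ/μ = 9.4/14.0 = 0.6714
Step 2: L = λ/(μ-λ) = 9.4/4.60 = 2.0435
Step 3: Lq = λ²/(μ(μ-λ)) = 88.36/(14.0×4.60) = 1.3720
Step 4: W = 1/(μ-λ) = 1/4.60 = 0.21739
Step 5: Wq = λ/(μ(μ-λ)) = 9.4/(14.0×4.60) = 0.1460
Step 6: P(0) = 1-ρ = 0.3286
Verify: L = λW = 9.4×0.21739 = 2.0435 ✔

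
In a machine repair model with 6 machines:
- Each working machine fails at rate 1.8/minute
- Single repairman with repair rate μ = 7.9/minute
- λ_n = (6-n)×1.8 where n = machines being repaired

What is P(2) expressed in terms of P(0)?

P(2)/P(0) = ∏_{i=0}^{2-1} λ_i/μ_{i+1}
= (6-0)×1.8/7.9 × (6-1)×1.8/7.9
= 1.5574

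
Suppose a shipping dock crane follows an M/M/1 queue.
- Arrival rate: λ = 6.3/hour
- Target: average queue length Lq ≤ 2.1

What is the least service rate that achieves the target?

For M/M/1: Lq = λ²/(μ(μ-λ))
Need Lq ≤ 2.1, i.e. μ(μ-λ) ≥ λ²/2.1
μ² - 6.3μ - 39.69/2.1 ≥ 0  →  μ² - 6.3μ - 18.9000 ≥ 0
Quadratic formula (positive root): μ = [λ + √(λ² + 4×18.9000)]/2
Discriminant: 39.69 + 4×18.9000 = 115.2900, √115.2900 = 10.73732
μ ≥ (6.3 + 10.73732)/2 = 8.5187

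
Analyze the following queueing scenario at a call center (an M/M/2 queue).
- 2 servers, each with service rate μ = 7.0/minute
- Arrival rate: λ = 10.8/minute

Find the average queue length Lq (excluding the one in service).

Traffic intensity: ρ = λ/(cμ) = 10.8/(2×7.0) = 0.7714
Since ρ = 0.7714 < 1, system is stable.
Offered load a = λ/μ = cρ = 10.8/7.0 = 1.5429
P₀ = [ Σₙ₌₀^1 aⁿ/n! + a^2/(2!(1-ρ)) ]⁻¹
Σ = a^0/0! + a^1/1! = 1.0000 + 1.5429 = 2.5429
a^2/(2!(1-ρ)) = 2.380408/(2 × 0.2285714) = 5.2071
P₀ = 1/(2.5429 + 5.2071) = 0.1290
Lq = P₀·a^2·ρ / (2!(1-ρ)²) = 0.12903 × 2.3804 × 0.77143 / (2 × 0.052245) = 2.2676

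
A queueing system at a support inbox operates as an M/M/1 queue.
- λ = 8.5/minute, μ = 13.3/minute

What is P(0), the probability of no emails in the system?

ρ = λ/μ = 8.5/13.3 = 0.6391
P(0) = 1 - ρ = 1 - 0.6391 = 0.3609
The server is idle 36.09% of the time.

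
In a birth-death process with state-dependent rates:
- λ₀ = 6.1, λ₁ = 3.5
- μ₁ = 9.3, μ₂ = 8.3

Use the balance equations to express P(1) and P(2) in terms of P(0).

Balance equations:
State 0: λ₀P₀ = μ₁P₁ → P₁ = (λ₀/μ₁)P₀ = (6.1/9.3)P₀ = 0.6559P₀
State 1: P₂ = (λ₀λ₁)/(μ₁μ₂)P₀ = (6.1×3.5)/(9.3×8.3)P₀ = 0.2766P₀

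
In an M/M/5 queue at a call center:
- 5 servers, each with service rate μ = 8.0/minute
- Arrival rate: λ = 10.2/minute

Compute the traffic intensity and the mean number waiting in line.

Traffic intensity: ρ = λ/(cμ) = 10.2/(5×8.0) = 0.2550
Since ρ = 0.2550 < 1, system is stable.
Offered load a = λ/μ = cρ = 10.2/8.0 = 1.2750
P₀ = [ Σₙ₌₀^4 aⁿ/n! + a^5/(5!(1-ρ)) ]⁻¹
Σ = a^0/0! + a^1/1! + a^2/2! + a^3/3! + a^4/4! = 1.0000 + 1.2750 + 0.81281 + 0.34545 + 0.11011 = 3.5434
a^5/(5!(1-ρ)) = 3.3694/(120 × 0.7450) = 0.03769
P₀ = 1/(3.5434 + 0.03769) = 0.2792
Lq = P₀·a^5·ρ / (5!(1-ρ)²) = 0.2792 × 3.3694 × 0.2550 / (120 × 0.5550) = 0.003602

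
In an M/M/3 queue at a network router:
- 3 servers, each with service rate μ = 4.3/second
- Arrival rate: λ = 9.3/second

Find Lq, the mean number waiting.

Traffic intensity: ρ = λ/(cμ) = 9.3/(3×4.3) = 0.7209
Since ρ = 0.7209 < 1, system is stable.
Offered load a = λ/μ = cρ = 9.3/4.3 = 2.1628
P₀ = [ Σₙ₌₀^2 aⁿ/n! + a^3/(3!(1-ρ)) ]⁻¹
Σ = a^0/0! + a^1/1! + a^2/2! = 1.0000 + 2.1628 + 2.3388 = 5.5016
a^3/(3!(1-ρ)) = 10.1168/(6 × 0.27907) = 6.0420
P₀ = 1/(5.5016 + 6.0420) = 0.08663
Lq = P₀·a^3·ρ / (3!(1-ρ)²) = 0.08663 × 10.1168 × 0.7209 / (6 × 0.07788) = 1.3521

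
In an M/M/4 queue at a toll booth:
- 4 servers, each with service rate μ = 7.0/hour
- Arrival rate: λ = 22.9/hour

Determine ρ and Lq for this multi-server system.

Traffic intensity: ρ = λ/(cμ) = 22.9/(4×7.0) = 0.8179
Since ρ = 0.8179 < 1, system is stable.
Offered load a = λ/μ = cρ = 22.9/7.0 = 3.2714
P₀ = [ Σₙ₌₀^3 aⁿ/n! + a^4/(4!(1-ρ)) ]⁻¹
Σ = a^0/0! + a^1/1! + a^2/2! + a^3/3! = 1.0000 + 3.2714 + 5.3511 + 5.8353 = 15.4578
a^4/(4!(1-ρ)) = 114.5380/(24 × 0.182143) = 26.2015
P₀ = 1/(15.4578 + 26.2015) = 0.02400
Lq = P₀·a^4·ρ / (4!(1-ρ)²) = 0.024004 × 114.5380 × 0.81786 / (24 × 0.033176) = 2.8241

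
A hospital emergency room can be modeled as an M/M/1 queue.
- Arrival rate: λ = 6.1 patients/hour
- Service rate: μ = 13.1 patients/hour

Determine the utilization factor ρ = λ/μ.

Server utilization: ρ = λ/μ
ρ = 6.1/13.1 = 0.4656
The server is busy 46.56% of the time.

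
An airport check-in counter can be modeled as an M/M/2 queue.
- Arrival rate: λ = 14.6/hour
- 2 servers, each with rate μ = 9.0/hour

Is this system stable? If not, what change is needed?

Stability requires ρ = λ/(cμ) < 1
ρ = 14.6/(2 × 9.0) = 14.6/18.00 = 0.8111
Since 0.8111 < 1, the system is STABLE.
The servers are busy 81.11% of the time.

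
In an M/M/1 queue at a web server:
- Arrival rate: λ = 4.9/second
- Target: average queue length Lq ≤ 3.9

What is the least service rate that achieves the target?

For M/M/1: Lq = λ²/(μ(μ-λ))
Need Lq ≤ 3.9, i.e. μ(μ-λ) ≥ λ²/3.9
μ² - 4.9μ - 24.01/3.9 ≥ 0  →  μ² - 4.9μ - 6.1564 ≥ 0
Quadratic formula (positive root): μ = [λ + √(λ² + 4×6.1564)]/2
Discriminant: 24.01 + 4×6.1564 = 48.6356, √48.6356 = 6.9739
μ ≥ (4.9 + 6.9739)/2 = 5.9370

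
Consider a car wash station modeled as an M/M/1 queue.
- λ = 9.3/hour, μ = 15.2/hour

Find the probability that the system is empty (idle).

ρ = λ/μ = 9.3/15.2 = 0.6118
P(0) = 1 - ρ = 1 - 0.6118 = 0.3882
The server is idle 38.82% of the time.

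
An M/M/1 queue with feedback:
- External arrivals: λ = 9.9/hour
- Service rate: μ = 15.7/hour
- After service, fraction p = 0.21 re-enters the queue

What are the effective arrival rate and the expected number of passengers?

Effective arrival rate: λ_eff = λ/(1-p) = 9.9/(1-0.21) = 9.9/0.79 = 12.53165
ρ = λ_eff/μ = 12.53165/15.7 = 0.798194
L = ρ/(1-ρ) = 0.798194/(1-0.798194) = 3.9553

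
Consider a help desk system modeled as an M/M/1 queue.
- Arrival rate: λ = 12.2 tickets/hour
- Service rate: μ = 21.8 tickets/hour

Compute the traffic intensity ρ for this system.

Server utilization: ρ = λ/μ
ρ = 12.2/21.8 = 0.5596
The server is busy 55.96% of the time.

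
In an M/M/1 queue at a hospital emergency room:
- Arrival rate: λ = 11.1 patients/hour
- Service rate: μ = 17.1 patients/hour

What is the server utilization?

Server utilization: ρ = λ/μ
ρ = 11.1/17.1 = 0.6491
The server is busy 64.91% of the time.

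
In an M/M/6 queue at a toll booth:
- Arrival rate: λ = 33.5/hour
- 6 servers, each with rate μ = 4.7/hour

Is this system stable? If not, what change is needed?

Stability requires ρ = λ/(cμ) < 1
ρ = 33.5/(6 × 4.7) = 33.5/28.20 = 1.1879
Since 1.1879 ≥ 1, the system is UNSTABLE.
Need c > λ/μ = 33.5/4.7 = 7.13.
Minimum servers needed: c = 8.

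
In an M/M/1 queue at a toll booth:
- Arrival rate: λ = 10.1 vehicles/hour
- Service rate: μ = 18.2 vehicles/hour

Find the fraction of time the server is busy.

Server utilization: ρ = λ/μ
ρ = 10.1/18.2 = 0.5549
The server is busy 55.49% of the time.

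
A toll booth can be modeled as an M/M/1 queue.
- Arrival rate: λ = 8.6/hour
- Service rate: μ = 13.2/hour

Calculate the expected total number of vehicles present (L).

ρ = λ/μ = 8.6/13.2 = 0.6515
For M/M/1: L = λ/(μ-λ)
L = 8.6/(13.2-8.6) = 8.6/4.60
L = 1.8696 vehicles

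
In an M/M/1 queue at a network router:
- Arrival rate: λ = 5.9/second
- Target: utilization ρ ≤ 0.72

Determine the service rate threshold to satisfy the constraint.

ρ = λ/μ, so μ = λ/ρ
μ ≥ 5.9/0.72 = 8.1944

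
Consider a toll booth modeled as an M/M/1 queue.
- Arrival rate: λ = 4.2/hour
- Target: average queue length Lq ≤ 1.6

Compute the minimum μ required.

For M/M/1: Lq = λ²/(μ(μ-λ))
Need Lq ≤ 1.6, i.e. μ(μ-λ) ≥ λ²/1.6
μ² - 4.2μ - 17.64/1.6 ≥ 0  →  μ² - 4.2μ - 11.0250 ≥ 0
Quadratic formula (positive root): μ = [λ + √(λ² + 4×11.0250)]/2
Discriminant: 17.64 + 4×11.0250 = 61.7400, √61.7400 = 7.85748
μ ≥ (4.2 + 7.85748)/2 = 6.0287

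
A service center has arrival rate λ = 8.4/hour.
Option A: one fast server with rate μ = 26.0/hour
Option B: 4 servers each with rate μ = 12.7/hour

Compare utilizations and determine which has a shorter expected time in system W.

Option A: single server μ = 26.0 (M/M/1)
  ρ_A = 8.4/26.0 = 0.3231
  W_A = 1/(μ-λ) = 1/(26.0-8.4) = 1/17.60 = 0.05682

Option B: 4 servers μ = 12.7 (M/M/4)
  ρ_B = λ/(cμ) = 8.4/(4×12.7) = 0.1654
  Offered load a = λ/μ = cρ = 8.4/12.7 = 0.6614
  P₀ = [ Σₙ₌₀^3 aⁿ/n! + a^4/(4!(1-ρ)) ]⁻¹
  Σ = a^0/0! + a^1/1! + a^2/2! + a^3/3! = 1.0000 + 0.66142 + 0.21874 + 0.048225 = 1.9284
  a^4/(4!(1-ρ)) = 0.19138/(24 × 0.83465) = 0.009554
  P₀ = 1/(1.9284 + 0.009554) = 0.5160
  Lq = P₀·a^4·ρ / (4!(1-ρ)²) = 0.51601 × 0.19138 × 0.16535 / (24 × 0.69663) = 0.0009767
  Wq_B = Lq/λ = 0.0009767/8.4 = 0.0001163
  W_B = Wq_B + 1/μ = 0.0001163 + 0.07874 = 0.07886

Since W_A = 0.05682 < W_B = 0.07886, Option A (single fast server) has the shorter time in system.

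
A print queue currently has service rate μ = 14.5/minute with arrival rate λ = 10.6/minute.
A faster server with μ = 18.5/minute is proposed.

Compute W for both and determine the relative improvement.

System 1: ρ₁ = 10.6/14.5 = 0.7310, W₁ = 1/(14.5-10.6) = 0.25641
System 2: ρ₂ = 10.6/18.5 = 0.5730, W₂ = 1/(18.5-10.6) = 0.12658
Improvement: (W₁-W₂)/W₁ = (0.25641-0.12658)/0.25641 = 50.63%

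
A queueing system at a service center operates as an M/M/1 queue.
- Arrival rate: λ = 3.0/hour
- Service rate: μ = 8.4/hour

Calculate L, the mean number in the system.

ρ = λ/μ = 3.0/8.4 = 0.3571
For M/M/1: L = λ/(μ-λ)
L = 3.0/(8.4-3.0) = 3.0/5.40
L = 0.5556 customers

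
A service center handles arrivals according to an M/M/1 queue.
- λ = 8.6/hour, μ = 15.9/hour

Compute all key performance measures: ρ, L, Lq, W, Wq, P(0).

Step 1: ρ = λ/μ = 8.6/15.9 = 0.5409
Step 2: L = λ/(μ-λ) = 8.6/7.30 = 1.1781
Step 3: Lq = λ²/(μ(μ-λ)) = 73.96/(15.9×7.30) = 0.6372
Step 4: W = 1/(μ-λ) = 1/7.30 = 0.13699
Step 5: Wq = λ/(μ(μ-λ)) = 8.6/(15.9×7.30) = 0.07409
Step 6: P(0) = 1-ρ = 0.4591
Verify: L = λW = 8.6×0.13699 = 1.1781 ✔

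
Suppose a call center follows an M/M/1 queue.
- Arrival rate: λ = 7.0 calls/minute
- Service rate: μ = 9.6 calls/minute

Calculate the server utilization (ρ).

Server utilization: ρ = λ/μ
ρ = 7.0/9.6 = 0.7292
The server is busy 72.92% of the time.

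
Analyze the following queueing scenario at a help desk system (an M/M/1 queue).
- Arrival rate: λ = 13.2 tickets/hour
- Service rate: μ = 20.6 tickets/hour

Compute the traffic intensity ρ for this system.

Server utilization: ρ = λ/μ
ρ = 13.2/20.6 = 0.6408
The server is busy 64.08% of the time.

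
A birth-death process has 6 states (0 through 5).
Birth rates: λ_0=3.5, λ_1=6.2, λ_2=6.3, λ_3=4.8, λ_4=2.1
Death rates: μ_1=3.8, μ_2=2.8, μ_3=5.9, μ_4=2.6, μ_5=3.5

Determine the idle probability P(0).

Ratios P(n)/P(0) = (λ₀···λₙ₋₁)/(μ₁···μₙ):
P(1)/P(0) = (3.5)/(3.8) = 0.9211
P(2)/P(0) = (3.5×6.2)/(3.8×2.8) = 2.0395
P(3)/P(0) = (3.5×6.2×6.3)/(3.8×2.8×5.9) = 2.1777
P(4)/P(0) = (3.5×6.2×6.3×4.8)/(3.8×2.8×5.9×2.6) = 4.0204
P(5)/P(0) = (3.5×6.2×6.3×4.8×2.1)/(3.8×2.8×5.9×2.6×3.5) = 2.4123

Normalization: ∑ P(n) = 1
P(0) × (1.0000 + 0.9211 + 2.0395 + 2.1777 + 4.0204 + 2.4123) = 1
P(0) × 12.5710 = 1
P(0) = 1/12.5710 = 0.07955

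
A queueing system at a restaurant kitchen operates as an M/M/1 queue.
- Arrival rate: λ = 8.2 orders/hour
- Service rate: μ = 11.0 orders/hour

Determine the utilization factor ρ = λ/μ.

Server utilization: ρ = λ/μ
ρ = 8.2/11.0 = 0.7455
The server is busy 74.55% of the time.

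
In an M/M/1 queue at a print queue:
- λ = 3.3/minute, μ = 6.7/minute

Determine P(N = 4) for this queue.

ρ = λ/μ = 3.3/6.7 = 0.4925
P(n) = (1-ρ)ρⁿ
P(4) = (1-0.4925) × 0.4925^4
P(4) = 0.5075 × 0.05883
P(4) = 0.02986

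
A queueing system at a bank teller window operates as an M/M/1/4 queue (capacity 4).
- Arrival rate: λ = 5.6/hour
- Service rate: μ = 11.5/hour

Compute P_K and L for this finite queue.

ρ = λ/μ = 5.6/11.5 = 0.48696
P₀ = (1-ρ)/(1-ρ^(K+1)) = (1-0.48696)/(1-0.48696^5) = 0.5130/0.9726 = 0.5275
P_K = P₀×ρ^K = 0.5275 × 0.48696^4 = 0.5275 × 0.05623 = 0.02966
Blocking probability P_4 = 0.02966 (2.97%)
L = ρ[1 - (K+1)ρ^K + Kρ^(K+1)] / [(1-ρ)(1-ρ^(K+1))]
L = 0.48696 × (1 - 5×0.05623 + 4×0.02738) / ((1 - 0.48696) × (1 - 0.02738)) = 0.8084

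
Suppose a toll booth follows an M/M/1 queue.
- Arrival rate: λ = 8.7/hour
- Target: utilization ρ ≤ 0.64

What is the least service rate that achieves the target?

ρ = λ/μ, so μ = λ/ρ
μ ≥ 8.7/0.64 = 13.5937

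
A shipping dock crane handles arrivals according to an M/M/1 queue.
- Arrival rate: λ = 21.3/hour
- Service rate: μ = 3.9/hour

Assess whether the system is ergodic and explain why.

Stability requires ρ = λ/(cμ) < 1
ρ = 21.3/(1 × 3.9) = 21.3/3.90 = 5.4615
Since 5.4615 ≥ 1, the system is UNSTABLE.
Queue grows without bound. Need μ > λ = 21.3.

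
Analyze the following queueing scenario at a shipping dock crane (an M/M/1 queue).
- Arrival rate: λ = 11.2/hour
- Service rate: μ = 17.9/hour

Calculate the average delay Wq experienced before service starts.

First, compute utilization: ρ = λ/μ = 11.2/17.9 = 0.6257
For M/M/1: Wq = λ/(μ(μ-λ))
Wq = 11.2/(17.9 × (17.9-11.2))
Wq = 11.2/(17.9 × 6.70)
Wq = 0.09339 hours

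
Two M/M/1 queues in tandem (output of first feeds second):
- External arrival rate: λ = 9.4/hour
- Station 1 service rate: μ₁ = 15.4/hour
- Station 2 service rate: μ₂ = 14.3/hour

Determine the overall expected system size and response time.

By Jackson's theorem, each station behaves as independent M/M/1.
Station 1: ρ₁ = 9.4/15.4 = 0.6104, L₁ = ρ₁/(1-ρ₁) = λ/(μ₁-λ) = 9.4/6.00 = 1.56667
Station 2: ρ₂ = 9.4/14.3 = 0.6573, L₂ = ρ₂/(1-ρ₂) = λ/(μ₂-λ) = 9.4/4.90 = 1.91837
Total: L = L₁ + L₂ = 1.56667 + 1.91837 = 3.4850
W = L/λ = 3.4850/9.4 = 0.3707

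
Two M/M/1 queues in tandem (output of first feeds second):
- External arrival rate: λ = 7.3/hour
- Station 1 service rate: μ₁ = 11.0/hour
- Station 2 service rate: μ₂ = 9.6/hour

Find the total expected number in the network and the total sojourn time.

By Jackson's theorem, each station behaves as independent M/M/1.
Station 1: ρ₁ = 7.3/11.0 = 0.6636, L₁ = ρ₁/(1-ρ₁) = λ/(μ₁-λ) = 7.3/3.70 = 1.9730
Station 2: ρ₂ = 7.3/9.6 = 0.7604, L₂ = ρ₂/(1-ρ₂) = λ/(μ₂-λ) = 7.3/2.30 = 3.1739
Total: L = L₁ + L₂ = 1.9730 + 3.1739 = 5.1469
W = L/λ = 5.1469/7.3 = 0.7051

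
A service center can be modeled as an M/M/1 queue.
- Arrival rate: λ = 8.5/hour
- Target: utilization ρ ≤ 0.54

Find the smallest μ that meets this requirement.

ρ = λ/μ, so μ = λ/ρ
μ ≥ 8.5/0.54 = 15.7407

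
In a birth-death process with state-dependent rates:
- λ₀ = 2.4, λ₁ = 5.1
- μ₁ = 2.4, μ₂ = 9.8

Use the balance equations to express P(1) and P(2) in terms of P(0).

Balance equations:
State 0: λ₀P₀ = μ₁P₁ → P₁ = (λ₀/μ₁)P₀ = (2.4/2.4)P₀ = 1.0000P₀
State 1: P₂ = (λ₀λ₁)/(μ₁μ₂)P₀ = (2.4×5.1)/(2.4×9.8)P₀ = 0.5204P₀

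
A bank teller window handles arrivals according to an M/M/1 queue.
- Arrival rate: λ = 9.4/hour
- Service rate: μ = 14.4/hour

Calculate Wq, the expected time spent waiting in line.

First, compute utilization: ρ = λ/μ = 9.4/14.4 = 0.6528
For M/M/1: Wq = λ/(μ(μ-λ))
Wq = 9.4/(14.4 × (14.4-9.4))
Wq = 9.4/(14.4 × 5.00)
Wq = 0.1306 hours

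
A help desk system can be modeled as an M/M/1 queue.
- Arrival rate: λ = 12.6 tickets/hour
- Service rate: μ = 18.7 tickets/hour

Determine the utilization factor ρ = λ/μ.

Server utilization: ρ = λ/μ
ρ = 12.6/18.7 = 0.6738
The server is busy 67.38% of the time.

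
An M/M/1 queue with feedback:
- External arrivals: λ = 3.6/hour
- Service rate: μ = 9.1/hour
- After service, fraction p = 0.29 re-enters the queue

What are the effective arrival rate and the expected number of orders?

Effective arrival rate: λ_eff = λ/(1-p) = 3.6/(1-0.29) = 3.6/0.71 = 5.0704
ρ = λ_eff/μ = 5.0704/9.1 = 0.55719
L = ρ/(1-ρ) = 0.55719/(1-0.55719) = 1.2583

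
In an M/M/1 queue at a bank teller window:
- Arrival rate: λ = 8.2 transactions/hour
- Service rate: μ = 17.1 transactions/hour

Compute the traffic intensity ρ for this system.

Server utilization: ρ = λ/μ
ρ = 8.2/17.1 = 0.4795
The server is busy 47.95% of the time.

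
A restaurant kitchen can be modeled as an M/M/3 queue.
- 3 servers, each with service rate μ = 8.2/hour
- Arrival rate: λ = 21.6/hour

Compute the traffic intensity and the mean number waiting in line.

Traffic intensity: ρ = λ/(cμ) = 21.6/(3×8.2) = 0.8780
Since ρ = 0.8780 < 1, system is stable.
Offered load a = λ/μ = cρ = 21.6/8.2 = 2.6341
P₀ = [ Σₙ₌₀^2 aⁿ/n! + a^3/(3!(1-ρ)) ]⁻¹
Σ = a^0/0! + a^1/1! + a^2/2! = 1.0000 + 2.6341 + 3.4694 = 7.1035
a^3/(3!(1-ρ)) = 18.2776/(6 × 0.121951) = 24.9794
P₀ = 1/(7.1035 + 24.9794) = 0.03117
Lq = P₀·a^3·ρ / (3!(1-ρ)²) = 0.031169 × 18.2776 × 0.87805 / (6 × 0.014872) = 5.6058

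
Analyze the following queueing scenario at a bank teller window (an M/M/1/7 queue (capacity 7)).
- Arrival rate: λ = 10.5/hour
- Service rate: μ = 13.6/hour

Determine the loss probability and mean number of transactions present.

ρ = λ/μ = 10.5/13.6 = 0.772059
P₀ = (1-ρ)/(1-ρ^(K+1)) = (1-0.772059)/(1-0.772059^8) = 0.22794/0.87376 = 0.2609
P_K = P₀×ρ^K = 0.2609 × 0.772059^7 = 0.2609 × 0.1635 = 0.04266
Blocking probability P_7 = 0.04266 (4.27%)
L = ρ[1 - (K+1)ρ^K + Kρ^(K+1)] / [(1-ρ)(1-ρ^(K+1))]
L = 0.772059 × (1 - 8×0.1635134 + 7×0.1262420) / ((1 - 0.772059) × (1 - 0.1262420)) = 2.2312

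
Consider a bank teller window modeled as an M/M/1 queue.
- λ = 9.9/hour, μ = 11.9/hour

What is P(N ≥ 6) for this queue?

ρ = λ/μ = 9.9/11.9 = 0.8319
P(N ≥ n) = ρⁿ
P(N ≥ 6) = 0.8319^6
P(N ≥ 6) = 0.3315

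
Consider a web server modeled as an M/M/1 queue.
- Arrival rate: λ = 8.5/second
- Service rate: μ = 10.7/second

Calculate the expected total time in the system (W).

First, compute utilization: ρ = λ/μ = 8.5/10.7 = 0.7944
For M/M/1: W = 1/(μ-λ)
W = 1/(10.7-8.5) = 1/2.20
W = 0.4545 seconds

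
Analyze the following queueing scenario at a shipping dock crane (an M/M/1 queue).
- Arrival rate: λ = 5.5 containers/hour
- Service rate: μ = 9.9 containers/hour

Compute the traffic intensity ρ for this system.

Server utilization: ρ = λ/μ
ρ = 5.5/9.9 = 0.5556
The server is busy 55.56% of the time.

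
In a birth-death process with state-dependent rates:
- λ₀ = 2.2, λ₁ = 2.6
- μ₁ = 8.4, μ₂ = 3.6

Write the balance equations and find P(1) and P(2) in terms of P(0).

Balance equations:
State 0: λ₀P₀ = μ₁P₁ → P₁ = (λ₀/μ₁)P₀ = (2.2/8.4)P₀ = 0.2619P₀
State 1: P₂ = (λ₀λ₁)/(μ₁μ₂)P₀ = (2.2×2.6)/(8.4×3.6)P₀ = 0.1892P₀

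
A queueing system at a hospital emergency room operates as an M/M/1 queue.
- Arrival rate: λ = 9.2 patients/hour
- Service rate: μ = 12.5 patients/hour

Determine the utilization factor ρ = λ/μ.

Server utilization: ρ = λ/μ
ρ = 9.2/12.5 = 0.7360
The server is busy 73.60% of the time.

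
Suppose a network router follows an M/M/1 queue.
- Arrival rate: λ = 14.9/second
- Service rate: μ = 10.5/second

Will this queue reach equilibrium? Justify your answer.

Stability requires ρ = λ/(cμ) < 1
ρ = 14.9/(1 × 10.5) = 14.9/10.50 = 1.4190
Since 1.4190 ≥ 1, the system is UNSTABLE.
Queue grows without bound. Need μ > λ = 14.9.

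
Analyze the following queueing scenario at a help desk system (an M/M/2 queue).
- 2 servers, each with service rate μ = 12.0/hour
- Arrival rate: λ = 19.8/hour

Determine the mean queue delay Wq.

Traffic intensity: ρ = λ/(cμ) = 19.8/(2×12.0) = 0.8250
Since ρ = 0.8250 < 1, system is stable.
Offered load a = λ/μ = cρ = 19.8/12.0 = 1.6500
P₀ = [ Σₙ₌₀^1 aⁿ/n! + a^2/(2!(1-ρ)) ]⁻¹
Σ = a^0/0! + a^1/1! = 1.0000 + 1.6500 = 2.6500
a^2/(2!(1-ρ)) = 2.7225/(2 × 0.1750) = 7.7786
P₀ = 1/(2.6500 + 7.7786) = 0.09589
Lq = P₀·a^2·ρ / (2!(1-ρ)²) = 0.095890 × 2.7225 × 0.82500 / (2 × 0.030625) = 3.5163
Wq = Lq/λ = 3.5163/19.8 = 0.1776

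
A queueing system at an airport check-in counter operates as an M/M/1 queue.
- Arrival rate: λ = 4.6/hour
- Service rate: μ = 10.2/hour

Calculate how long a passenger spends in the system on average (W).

First, compute utilization: ρ = λ/μ = 4.6/10.2 = 0.4510
For M/M/1: W = 1/(μ-λ)
W = 1/(10.2-4.6) = 1/5.60
W = 0.1786 hours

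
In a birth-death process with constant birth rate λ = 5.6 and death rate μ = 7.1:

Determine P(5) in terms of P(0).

For constant rates: P(n)/P(0) = (λ/μ)^n
P(5)/P(0) = (5.6/7.1)^5 = 0.7887^5 = 0.3052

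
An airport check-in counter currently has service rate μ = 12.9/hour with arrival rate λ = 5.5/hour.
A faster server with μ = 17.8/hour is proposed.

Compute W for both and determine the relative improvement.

System 1: ρ₁ = 5.5/12.9 = 0.4264, W₁ = 1/(12.9-5.5) = 0.13514
System 2: ρ₂ = 5.5/17.8 = 0.3090, W₂ = 1/(17.8-5.5) = 0.081301
Improvement: (W₁-W₂)/W₁ = (0.13514-0.081301)/0.13514 = 39.84%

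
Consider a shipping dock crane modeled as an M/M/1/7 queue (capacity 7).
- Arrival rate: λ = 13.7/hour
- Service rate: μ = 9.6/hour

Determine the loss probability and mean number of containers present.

ρ = λ/μ = 13.7/9.6 = 1.4271
P₀ = (1-ρ)/(1-ρ^(K+1)) = (1-1.4271)/(1-1.4271^8) = -0.4271/-16.2042 = 0.02636
P_K = P₀×ρ^K = 0.026357 × 1.4271^7 = 0.026357 × 12.0554 = 0.3177
Blocking probability P_7 = 0.3177 (31.77%)
L = ρ[1 - (K+1)ρ^K + Kρ^(K+1)] / [(1-ρ)(1-ρ^(K+1))]
L = 1.4271 × (1 - 8×12.0554 + 7×17.2042) / ((1 - 1.4271) × (1 - 17.2042)) = 5.1523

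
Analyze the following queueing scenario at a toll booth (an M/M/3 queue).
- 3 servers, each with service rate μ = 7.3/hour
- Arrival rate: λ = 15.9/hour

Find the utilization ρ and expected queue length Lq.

Traffic intensity: ρ = λ/(cμ) = 15.9/(3×7.3) = 0.7260
Since ρ = 0.7260 < 1, system is stable.
Offered load a = λ/μ = cρ = 15.9/7.3 = 2.1781
P₀ = [ Σₙ₌₀^2 aⁿ/n! + a^3/(3!(1-ρ)) ]⁻¹
Σ = a^0/0! + a^1/1! + a^2/2! = 1.0000 + 2.1781 + 2.3720 = 5.5501
a^3/(3!(1-ρ)) = 10.3329/(6 × 0.27397) = 6.2859
P₀ = 1/(5.5501 + 6.2859) = 0.08449
Lq = P₀·a^3·ρ / (3!(1-ρ)²) = 0.08449 × 10.3329 × 0.7260 / (6 × 0.07506) = 1.4074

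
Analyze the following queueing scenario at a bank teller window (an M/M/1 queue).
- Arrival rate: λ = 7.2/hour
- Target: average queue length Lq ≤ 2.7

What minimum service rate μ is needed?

For M/M/1: Lq = λ²/(μ(μ-λ))
Need Lq ≤ 2.7, i.e. μ(μ-λ) ≥ λ²/2.7
μ² - 7.2μ - 51.84/2.7 ≥ 0  →  μ² - 7.2μ - 19.2000 ≥ 0
Quadratic formula (positive root): μ = [λ + √(λ² + 4×19.2000)]/2
Discriminant: 51.84 + 4×19.2000 = 128.6400, √128.6400 = 11.3420
μ ≥ (7.2 + 11.3420)/2 = 9.2710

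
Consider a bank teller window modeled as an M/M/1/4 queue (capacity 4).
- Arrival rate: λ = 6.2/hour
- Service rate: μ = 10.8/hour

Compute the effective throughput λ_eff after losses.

ρ = λ/μ = 6.2/10.8 = 0.574074
P₀ = (1-ρ)/(1-ρ^(K+1)) = (1-0.574074)/(1-0.574074^5) = 0.4259/0.9376 = 0.4542
P_K = P₀×ρ^K = 0.45425 × 0.574074^4 = 0.45425 × 0.10861 = 0.04934
λ_eff = λ(1-P_K) = 6.2 × (1 - 0.04934) = 6.2 × 0.95066 = 5.8941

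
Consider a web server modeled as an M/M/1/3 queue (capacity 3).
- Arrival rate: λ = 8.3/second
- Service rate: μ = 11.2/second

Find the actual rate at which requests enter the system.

ρ = λ/μ = 8.3/11.2 = 0.74107
P₀ = (1-ρ)/(1-ρ^(K+1)) = (1-0.74107)/(1-0.74107^4) = 0.2589/0.6984 = 0.3707
P_K = P₀×ρ^K = 0.3707 × 0.74107^3 = 0.3707 × 0.4070 = 0.1509
λ_eff = λ(1-P_K) = 8.3 × (1 - 0.15089) = 8.3 × 0.84911 = 7.0476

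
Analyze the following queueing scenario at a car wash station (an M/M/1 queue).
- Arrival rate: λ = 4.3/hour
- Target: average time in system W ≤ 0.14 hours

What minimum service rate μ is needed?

For M/M/1: W = 1/(μ-λ)
Need W ≤ 0.14, so 1/(μ-λ) ≤ 0.14
μ - λ ≥ 1/0.14 = 7.1429
μ ≥ 4.3 + 7.1429 = 11.4429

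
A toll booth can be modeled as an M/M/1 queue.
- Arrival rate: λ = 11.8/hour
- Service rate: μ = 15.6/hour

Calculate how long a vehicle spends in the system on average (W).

First, compute utilization: ρ = λ/μ = 11.8/15.6 = 0.7564
For M/M/1: W = 1/(μ-λ)
W = 1/(15.6-11.8) = 1/3.80
W = 0.2632 hours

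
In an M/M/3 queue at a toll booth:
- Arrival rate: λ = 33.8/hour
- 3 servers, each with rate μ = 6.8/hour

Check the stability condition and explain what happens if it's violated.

Stability requires ρ = λ/(cμ) < 1
ρ = 33.8/(3 × 6.8) = 33.8/20.40 = 1.6569
Since 1.6569 ≥ 1, the system is UNSTABLE.
Need c > λ/μ = 33.8/6.8 = 4.97.
Minimum servers needed: c = 5.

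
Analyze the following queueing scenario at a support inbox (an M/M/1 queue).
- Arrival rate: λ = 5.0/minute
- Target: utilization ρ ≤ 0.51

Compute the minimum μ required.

ρ = λ/μ, so μ = λ/ρ
μ ≥ 5.0/0.51 = 9.8039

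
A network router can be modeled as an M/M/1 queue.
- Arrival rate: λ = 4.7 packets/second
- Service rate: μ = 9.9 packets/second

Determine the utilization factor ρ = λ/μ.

Server utilization: ρ = λ/μ
ρ = 4.7/9.9 = 0.4747
The server is busy 47.47% of the time.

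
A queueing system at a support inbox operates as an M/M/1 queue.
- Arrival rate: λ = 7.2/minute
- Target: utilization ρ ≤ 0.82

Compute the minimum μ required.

ρ = λ/μ, so μ = λ/ρ
μ ≥ 7.2/0.82 = 8.7805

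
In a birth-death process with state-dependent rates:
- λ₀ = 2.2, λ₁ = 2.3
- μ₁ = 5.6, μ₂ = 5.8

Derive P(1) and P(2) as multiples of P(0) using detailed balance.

Balance equations:
State 0: λ₀P₀ = μ₁P₁ → P₁ = (λ₀/μ₁)P₀ = (2.2/5.6)P₀ = 0.3929P₀
State 1: P₂ = (λ₀λ₁)/(μ₁μ₂)P₀ = (2.2×2.3)/(5.6×5.8)P₀ = 0.1558P₀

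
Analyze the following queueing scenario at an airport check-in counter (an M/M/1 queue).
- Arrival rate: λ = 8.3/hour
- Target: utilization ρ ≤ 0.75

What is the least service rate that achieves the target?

ρ = λ/μ, so μ = λ/ρ
μ ≥ 8.3/0.75 = 11.0667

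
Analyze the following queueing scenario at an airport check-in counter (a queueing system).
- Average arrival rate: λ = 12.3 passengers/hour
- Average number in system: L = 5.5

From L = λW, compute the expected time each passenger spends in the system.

Little's Law: L = λW, so W = L/λ
W = 5.5/12.3 = 0.4472 hours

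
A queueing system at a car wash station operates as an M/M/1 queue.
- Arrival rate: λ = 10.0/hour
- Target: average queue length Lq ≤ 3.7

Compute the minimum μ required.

For M/M/1: Lq = λ²/(μ(μ-λ))
Need Lq ≤ 3.7, i.e. μ(μ-λ) ≥ λ²/3.7
μ² - 10.0μ - 100.00/3.7 ≥ 0  →  μ² - 10.0μ - 27.02703 ≥ 0
Quadratic formula (positive root): μ = [λ + √(λ² + 4×27.02703)]/2
Discriminant: 100.00 + 4×27.02703 = 208.1081, √208.1081 = 14.4260
μ ≥ (10.0 + 14.4260)/2 = 12.2130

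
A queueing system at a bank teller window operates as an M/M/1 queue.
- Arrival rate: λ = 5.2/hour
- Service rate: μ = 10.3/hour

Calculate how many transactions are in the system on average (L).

ρ = λ/μ = 5.2/10.3 = 0.5049
For M/M/1: L = λ/(μ-λ)
L = 5.2/(10.3-5.2) = 5.2/5.10
L = 1.0196 transactions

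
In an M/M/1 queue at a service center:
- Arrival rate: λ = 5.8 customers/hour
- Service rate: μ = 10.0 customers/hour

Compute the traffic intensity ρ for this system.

Server utilization: ρ = λ/μ
ρ = 5.8/10.0 = 0.5800
The server is busy 58.00% of the time.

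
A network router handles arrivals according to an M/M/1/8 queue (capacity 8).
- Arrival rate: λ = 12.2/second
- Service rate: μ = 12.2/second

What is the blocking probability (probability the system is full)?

ρ = λ/μ = 12.2/12.2 = 1 exactly.
With ρ = 1 the usual (1-ρ)/(1-ρ^(K+1)) form is 0/0; instead every state 0..K is equally likely.
P₀ = 1/(K+1) = 1/9 = 0.1111
P_K = P₀×ρ^K = P₀ = 0.1111
Blocking probability = 11.11%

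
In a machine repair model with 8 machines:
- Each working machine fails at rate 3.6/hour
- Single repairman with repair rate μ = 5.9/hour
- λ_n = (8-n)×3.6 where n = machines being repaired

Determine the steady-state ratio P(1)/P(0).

P(1)/P(0) = ∏_{i=0}^{1-1} λ_i/μ_{i+1}
= (8-0)×3.6/5.9
= 4.8814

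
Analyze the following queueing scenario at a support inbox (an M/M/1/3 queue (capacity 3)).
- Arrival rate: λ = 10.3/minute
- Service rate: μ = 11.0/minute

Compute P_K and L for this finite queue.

ρ = λ/μ = 10.3/11.0 = 0.93636
P₀ = (1-ρ)/(1-ρ^(K+1)) = (1-0.93636)/(1-0.93636^4) = 0.063640/0.23127 = 0.2752
P_K = P₀×ρ^K = 0.2752 × 0.93636^3 = 0.2752 × 0.8210 = 0.2259
Blocking probability P_3 = 0.2259 (22.59%)
L = ρ[1 - (K+1)ρ^K + Kρ^(K+1)] / [(1-ρ)(1-ρ^(K+1))]
L = 0.93636 × (1 - 4×0.8209724 + 3×0.7687257) / ((1 - 0.93636) × (1 - 0.7687257)) = 1.4179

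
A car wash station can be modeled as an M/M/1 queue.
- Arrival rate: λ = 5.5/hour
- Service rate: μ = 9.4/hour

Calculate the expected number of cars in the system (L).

ρ = λ/μ = 5.5/9.4 = 0.5851
For M/M/1: L = λ/(μ-λ)
L = 5.5/(9.4-5.5) = 5.5/3.90
L = 1.4103 cars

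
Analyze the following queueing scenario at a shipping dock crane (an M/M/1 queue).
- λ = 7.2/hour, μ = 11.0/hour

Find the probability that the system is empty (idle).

ρ = λ/μ = 7.2/11.0 = 0.6545
P(0) = 1 - ρ = 1 - 0.6545 = 0.3455
The server is idle 34.55% of the time.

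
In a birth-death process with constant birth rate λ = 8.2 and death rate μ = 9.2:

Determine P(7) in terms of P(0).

For constant rates: P(n)/P(0) = (λ/μ)^n
P(7)/P(0) = (8.2/9.2)^7 = 0.8913^7 = 0.4469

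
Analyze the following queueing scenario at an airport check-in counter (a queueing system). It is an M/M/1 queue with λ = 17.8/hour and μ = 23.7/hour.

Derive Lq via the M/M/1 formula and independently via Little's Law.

Method 1 (direct): Lq = λ²/(μ(μ-λ)) = 316.84/(23.7 × 5.90) = 2.2659

Method 2 (Little's Law):
W = 1/(μ-λ) = 1/5.90 = 0.1695
Wq = W - 1/μ = 0.1695 - 0.04219 = 0.1273
Lq = λWq = 17.8 × 0.1273 = 2.2659 ✔ (matches Method 1)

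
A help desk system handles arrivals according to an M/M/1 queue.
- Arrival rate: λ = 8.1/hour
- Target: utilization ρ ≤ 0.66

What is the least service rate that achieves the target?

ρ = λ/μ, so μ = λ/ρ
μ ≥ 8.1/0.66 = 12.2727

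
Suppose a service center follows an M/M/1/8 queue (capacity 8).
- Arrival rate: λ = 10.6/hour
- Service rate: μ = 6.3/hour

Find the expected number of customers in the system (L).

ρ = λ/μ = 10.6/6.3 = 1.68254
P₀ = (1-ρ)/(1-ρ^(K+1)) = (1-1.68254)/(1-1.68254^9) = -0.6825/-107.0659 = 0.006375
P_K = P₀×ρ^K = 0.00637495 × 1.68254^8 = 0.00637495 × 64.2278 = 0.4094
L = ρ[1 - (K+1)ρ^K + Kρ^(K+1)] / [(1-ρ)(1-ρ^(K+1))]
L = 1.68254 × (1 - 9×64.22782 + 8×108.0659) / ((1 - 1.68254) × (1 - 108.0659)) = 6.6189 customers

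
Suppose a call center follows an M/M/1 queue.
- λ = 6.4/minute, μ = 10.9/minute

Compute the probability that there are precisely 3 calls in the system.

ρ = λ/μ = 6.4/10.9 = 0.58716
P(n) = (1-ρ)ρⁿ
P(3) = (1-0.58716) × 0.58716^3
P(3) = 0.41284 × 0.20243
P(3) = 0.08357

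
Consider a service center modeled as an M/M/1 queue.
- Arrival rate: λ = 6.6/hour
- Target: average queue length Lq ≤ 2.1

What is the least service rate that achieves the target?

For M/M/1: Lq = λ²/(μ(μ-λ))
Need Lq ≤ 2.1, i.e. μ(μ-λ) ≥ λ²/2.1
μ² - 6.6μ - 43.56/2.1 ≥ 0  →  μ² - 6.6μ - 20.74286 ≥ 0
Quadratic formula (positive root): μ = [λ + √(λ² + 4×20.74286)]/2
Discriminant: 43.56 + 4×20.74286 = 126.5314, √126.5314 = 11.2486
μ ≥ (6.6 + 11.2486)/2 = 8.9243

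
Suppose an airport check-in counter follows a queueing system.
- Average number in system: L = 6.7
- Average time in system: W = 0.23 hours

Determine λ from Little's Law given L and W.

Little's Law: L = λW, so λ = L/W
λ = 6.7/0.23 = 29.1304 passengers/hour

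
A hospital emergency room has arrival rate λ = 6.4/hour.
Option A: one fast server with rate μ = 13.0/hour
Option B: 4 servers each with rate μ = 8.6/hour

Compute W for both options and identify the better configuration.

Option A: single server μ = 13.0 (M/M/1)
  ρ_A = 6.4/13.0 = 0.4923
  W_A = 1/(μ-λ) = 1/(13.0-6.4) = 1/6.60 = 0.1515

Option B: 4 servers μ = 8.6 (M/M/4)
  ρ_B = λ/(cμ) = 6.4/(4×8.6) = 0.1860
  Offered load a = λ/μ = cρ = 6.4/8.6 = 0.7442
  P₀ = [ Σₙ₌₀^3 aⁿ/n! + a^4/(4!(1-ρ)) ]⁻¹
  Σ = a^0/0! + a^1/1! + a^2/2! + a^3/3! = 1.0000 + 0.7442 + 0.2769 + 0.06869 = 2.0898
  a^4/(4!(1-ρ)) = 0.3067/(24 × 0.8140) = 0.01570
  P₀ = 1/(2.08978 + 0.0157006) = 0.4750
  Lq = P₀·a^4·ρ / (4!(1-ρ)²) = 0.4750 × 0.3067 × 0.1860 / (24 × 0.6625) = 0.001704
  Wq_B = Lq/λ = 0.00170445/6.4 = 0.00026632
  W_B = Wq_B + 1/μ = 0.00026632 + 0.11628 = 0.1165

Since W_B = 0.1165 < W_A = 0.1515, Option B (multiple servers) has the shorter time in system.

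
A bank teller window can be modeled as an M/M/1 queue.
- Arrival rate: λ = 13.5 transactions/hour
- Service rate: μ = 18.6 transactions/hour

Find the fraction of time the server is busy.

Server utilization: ρ = λ/μ
ρ = 13.5/18.6 = 0.7258
The server is busy 72.58% of the time.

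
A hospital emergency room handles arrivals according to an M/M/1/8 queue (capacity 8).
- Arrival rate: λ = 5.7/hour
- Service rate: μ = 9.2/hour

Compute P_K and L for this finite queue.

ρ = λ/μ = 5.7/9.2 = 0.61957
P₀ = (1-ρ)/(1-ρ^(K+1)) = (1-0.61957)/(1-0.61957^9) = 0.3804/0.9865 = 0.3856
P_K = P₀×ρ^K = 0.38562 × 0.61957^8 = 0.38562 × 0.021713 = 0.008373
Blocking probability P_8 = 0.008373 (0.84%)
L = ρ[1 - (K+1)ρ^K + Kρ^(K+1)] / [(1-ρ)(1-ρ^(K+1))]
L = 0.61957 × (1 - 9×0.02171 + 8×0.01345) / ((1 - 0.61957) × (1 - 0.01345)) = 1.5059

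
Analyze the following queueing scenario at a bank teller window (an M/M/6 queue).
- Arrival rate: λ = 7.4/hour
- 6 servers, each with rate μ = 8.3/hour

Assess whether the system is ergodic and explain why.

Stability requires ρ = λ/(cμ) < 1
ρ = 7.4/(6 × 8.3) = 7.4/49.80 = 0.1486
Since 0.1486 < 1, the system is STABLE.
The servers are busy 14.86% of the time.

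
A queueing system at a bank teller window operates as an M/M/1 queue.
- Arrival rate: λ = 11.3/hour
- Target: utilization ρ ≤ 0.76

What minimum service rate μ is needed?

ρ = λ/μ, so μ = λ/ρ
μ ≥ 11.3/0.76 = 14.8684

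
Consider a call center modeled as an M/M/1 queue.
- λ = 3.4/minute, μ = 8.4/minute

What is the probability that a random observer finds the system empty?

ρ = λ/μ = 3.4/8.4 = 0.4048
P(0) = 1 - ρ = 1 - 0.4048 = 0.5952
The server is idle 59.52% of the time.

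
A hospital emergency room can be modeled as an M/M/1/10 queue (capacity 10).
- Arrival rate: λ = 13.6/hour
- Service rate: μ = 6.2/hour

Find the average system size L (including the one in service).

ρ = λ/μ = 13.6/6.2 = 2.1935
P₀ = (1-ρ)/(1-ρ^(K+1)) = (1-2.1935)/(1-2.1935^11) = -1.1935/-5655.0602 = 0.0002110
P_K = P₀×ρ^K = 0.00021105 × 2.1935^10 = 0.00021105 × 2578.5549 = 0.5442
L = ρ[1 - (K+1)ρ^K + Kρ^(K+1)] / [(1-ρ)(1-ρ^(K+1))]
L = 2.1935 × (1 - 11×2578.5549 + 10×5656.0602) / ((1 - 2.1935) × (1 - 5656.0602)) = 9.1641 patients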